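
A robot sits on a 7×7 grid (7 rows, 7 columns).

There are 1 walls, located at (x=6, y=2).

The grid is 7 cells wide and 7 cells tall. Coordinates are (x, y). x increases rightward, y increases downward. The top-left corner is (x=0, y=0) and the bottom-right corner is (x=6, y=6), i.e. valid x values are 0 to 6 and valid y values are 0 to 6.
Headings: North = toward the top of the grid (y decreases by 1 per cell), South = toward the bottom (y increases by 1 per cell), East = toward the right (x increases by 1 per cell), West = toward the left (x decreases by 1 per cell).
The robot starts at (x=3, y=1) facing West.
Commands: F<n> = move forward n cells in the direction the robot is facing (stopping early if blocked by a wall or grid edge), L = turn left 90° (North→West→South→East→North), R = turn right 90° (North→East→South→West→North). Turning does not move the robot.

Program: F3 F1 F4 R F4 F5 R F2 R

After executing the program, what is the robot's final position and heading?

Answer: Final position: (x=2, y=0), facing South

Derivation:
Start: (x=3, y=1), facing West
  F3: move forward 3, now at (x=0, y=1)
  F1: move forward 0/1 (blocked), now at (x=0, y=1)
  F4: move forward 0/4 (blocked), now at (x=0, y=1)
  R: turn right, now facing North
  F4: move forward 1/4 (blocked), now at (x=0, y=0)
  F5: move forward 0/5 (blocked), now at (x=0, y=0)
  R: turn right, now facing East
  F2: move forward 2, now at (x=2, y=0)
  R: turn right, now facing South
Final: (x=2, y=0), facing South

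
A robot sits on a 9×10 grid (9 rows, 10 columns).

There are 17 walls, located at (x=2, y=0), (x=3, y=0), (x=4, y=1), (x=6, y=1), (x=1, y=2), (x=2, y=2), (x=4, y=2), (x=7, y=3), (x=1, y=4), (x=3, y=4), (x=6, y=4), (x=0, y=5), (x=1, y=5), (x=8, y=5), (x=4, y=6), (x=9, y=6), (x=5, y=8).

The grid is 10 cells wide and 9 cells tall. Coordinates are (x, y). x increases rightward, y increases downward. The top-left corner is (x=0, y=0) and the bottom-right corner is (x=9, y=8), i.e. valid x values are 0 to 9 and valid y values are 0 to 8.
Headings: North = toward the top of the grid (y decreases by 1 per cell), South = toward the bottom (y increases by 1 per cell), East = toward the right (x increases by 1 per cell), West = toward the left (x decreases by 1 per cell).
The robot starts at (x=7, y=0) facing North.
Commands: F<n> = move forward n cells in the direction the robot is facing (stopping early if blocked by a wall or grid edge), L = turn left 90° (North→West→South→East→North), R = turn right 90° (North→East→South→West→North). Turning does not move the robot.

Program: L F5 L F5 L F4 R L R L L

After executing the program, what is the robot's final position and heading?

Answer: Final position: (x=8, y=0), facing North

Derivation:
Start: (x=7, y=0), facing North
  L: turn left, now facing West
  F5: move forward 3/5 (blocked), now at (x=4, y=0)
  L: turn left, now facing South
  F5: move forward 0/5 (blocked), now at (x=4, y=0)
  L: turn left, now facing East
  F4: move forward 4, now at (x=8, y=0)
  R: turn right, now facing South
  L: turn left, now facing East
  R: turn right, now facing South
  L: turn left, now facing East
  L: turn left, now facing North
Final: (x=8, y=0), facing North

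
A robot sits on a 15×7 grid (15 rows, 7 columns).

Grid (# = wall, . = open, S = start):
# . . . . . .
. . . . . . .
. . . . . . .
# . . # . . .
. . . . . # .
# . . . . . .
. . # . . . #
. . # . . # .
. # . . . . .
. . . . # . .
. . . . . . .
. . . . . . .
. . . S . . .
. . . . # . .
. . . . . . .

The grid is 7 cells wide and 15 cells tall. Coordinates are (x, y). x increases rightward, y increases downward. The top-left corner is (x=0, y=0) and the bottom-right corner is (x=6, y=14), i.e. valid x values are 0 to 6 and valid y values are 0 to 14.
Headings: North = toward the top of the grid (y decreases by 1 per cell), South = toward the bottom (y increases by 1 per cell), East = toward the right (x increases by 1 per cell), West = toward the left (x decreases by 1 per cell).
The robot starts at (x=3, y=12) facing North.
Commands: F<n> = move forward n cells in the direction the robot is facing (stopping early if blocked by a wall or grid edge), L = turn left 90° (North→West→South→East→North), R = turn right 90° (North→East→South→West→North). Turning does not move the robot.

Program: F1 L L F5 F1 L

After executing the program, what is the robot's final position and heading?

Answer: Final position: (x=3, y=14), facing East

Derivation:
Start: (x=3, y=12), facing North
  F1: move forward 1, now at (x=3, y=11)
  L: turn left, now facing West
  L: turn left, now facing South
  F5: move forward 3/5 (blocked), now at (x=3, y=14)
  F1: move forward 0/1 (blocked), now at (x=3, y=14)
  L: turn left, now facing East
Final: (x=3, y=14), facing East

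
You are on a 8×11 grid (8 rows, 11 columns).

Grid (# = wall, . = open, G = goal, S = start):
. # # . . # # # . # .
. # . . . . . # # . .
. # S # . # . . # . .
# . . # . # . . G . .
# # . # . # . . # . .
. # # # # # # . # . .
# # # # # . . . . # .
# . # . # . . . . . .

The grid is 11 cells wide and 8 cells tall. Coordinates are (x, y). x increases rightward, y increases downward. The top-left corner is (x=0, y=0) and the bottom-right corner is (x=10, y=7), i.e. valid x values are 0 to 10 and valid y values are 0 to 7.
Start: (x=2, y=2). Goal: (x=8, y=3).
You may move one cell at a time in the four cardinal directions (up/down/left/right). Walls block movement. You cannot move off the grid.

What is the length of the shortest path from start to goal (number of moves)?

Answer: Shortest path length: 9

Derivation:
BFS from (x=2, y=2) until reaching (x=8, y=3):
  Distance 0: (x=2, y=2)
  Distance 1: (x=2, y=1), (x=2, y=3)
  Distance 2: (x=3, y=1), (x=1, y=3), (x=2, y=4)
  Distance 3: (x=3, y=0), (x=4, y=1)
  Distance 4: (x=4, y=0), (x=5, y=1), (x=4, y=2)
  Distance 5: (x=6, y=1), (x=4, y=3)
  Distance 6: (x=6, y=2), (x=4, y=4)
  Distance 7: (x=7, y=2), (x=6, y=3)
  Distance 8: (x=7, y=3), (x=6, y=4)
  Distance 9: (x=8, y=3), (x=7, y=4)  <- goal reached here
One shortest path (9 moves): (x=2, y=2) -> (x=2, y=1) -> (x=3, y=1) -> (x=4, y=1) -> (x=5, y=1) -> (x=6, y=1) -> (x=6, y=2) -> (x=7, y=2) -> (x=7, y=3) -> (x=8, y=3)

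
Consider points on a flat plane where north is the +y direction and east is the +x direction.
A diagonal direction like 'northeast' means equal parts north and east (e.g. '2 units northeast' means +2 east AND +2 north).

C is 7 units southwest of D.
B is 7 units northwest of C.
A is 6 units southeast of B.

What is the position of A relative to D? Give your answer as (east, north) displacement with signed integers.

Place D at the origin (east=0, north=0).
  C is 7 units southwest of D: delta (east=-7, north=-7); C at (east=-7, north=-7).
  B is 7 units northwest of C: delta (east=-7, north=+7); B at (east=-14, north=0).
  A is 6 units southeast of B: delta (east=+6, north=-6); A at (east=-8, north=-6).
Therefore A relative to D: (east=-8, north=-6).

Answer: A is at (east=-8, north=-6) relative to D.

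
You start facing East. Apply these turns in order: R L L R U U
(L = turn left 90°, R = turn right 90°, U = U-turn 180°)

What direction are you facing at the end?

Start: East
  R (right (90° clockwise)) -> South
  L (left (90° counter-clockwise)) -> East
  L (left (90° counter-clockwise)) -> North
  R (right (90° clockwise)) -> East
  U (U-turn (180°)) -> West
  U (U-turn (180°)) -> East
Final: East

Answer: Final heading: East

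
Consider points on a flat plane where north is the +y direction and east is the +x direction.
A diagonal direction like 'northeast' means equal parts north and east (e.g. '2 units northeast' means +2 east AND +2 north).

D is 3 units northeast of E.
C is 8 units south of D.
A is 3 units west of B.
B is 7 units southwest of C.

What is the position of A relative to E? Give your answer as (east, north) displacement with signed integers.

Place E at the origin (east=0, north=0).
  D is 3 units northeast of E: delta (east=+3, north=+3); D at (east=3, north=3).
  C is 8 units south of D: delta (east=+0, north=-8); C at (east=3, north=-5).
  B is 7 units southwest of C: delta (east=-7, north=-7); B at (east=-4, north=-12).
  A is 3 units west of B: delta (east=-3, north=+0); A at (east=-7, north=-12).
Therefore A relative to E: (east=-7, north=-12).

Answer: A is at (east=-7, north=-12) relative to E.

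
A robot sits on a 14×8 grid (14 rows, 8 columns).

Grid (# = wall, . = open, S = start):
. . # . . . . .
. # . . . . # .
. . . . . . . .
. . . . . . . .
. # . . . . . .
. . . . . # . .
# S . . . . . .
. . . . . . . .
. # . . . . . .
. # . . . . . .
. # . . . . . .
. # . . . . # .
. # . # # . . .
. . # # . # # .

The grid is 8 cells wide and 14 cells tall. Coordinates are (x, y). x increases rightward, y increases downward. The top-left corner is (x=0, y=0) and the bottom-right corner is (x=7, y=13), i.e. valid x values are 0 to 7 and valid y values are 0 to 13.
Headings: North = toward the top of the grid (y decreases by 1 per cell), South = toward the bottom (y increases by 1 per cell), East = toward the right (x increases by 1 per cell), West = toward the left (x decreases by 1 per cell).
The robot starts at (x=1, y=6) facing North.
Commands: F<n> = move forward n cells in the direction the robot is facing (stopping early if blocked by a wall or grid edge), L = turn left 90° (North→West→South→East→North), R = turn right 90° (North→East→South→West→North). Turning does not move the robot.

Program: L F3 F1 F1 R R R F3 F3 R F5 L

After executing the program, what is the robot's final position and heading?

Answer: Final position: (x=0, y=7), facing South

Derivation:
Start: (x=1, y=6), facing North
  L: turn left, now facing West
  F3: move forward 0/3 (blocked), now at (x=1, y=6)
  F1: move forward 0/1 (blocked), now at (x=1, y=6)
  F1: move forward 0/1 (blocked), now at (x=1, y=6)
  R: turn right, now facing North
  R: turn right, now facing East
  R: turn right, now facing South
  F3: move forward 1/3 (blocked), now at (x=1, y=7)
  F3: move forward 0/3 (blocked), now at (x=1, y=7)
  R: turn right, now facing West
  F5: move forward 1/5 (blocked), now at (x=0, y=7)
  L: turn left, now facing South
Final: (x=0, y=7), facing South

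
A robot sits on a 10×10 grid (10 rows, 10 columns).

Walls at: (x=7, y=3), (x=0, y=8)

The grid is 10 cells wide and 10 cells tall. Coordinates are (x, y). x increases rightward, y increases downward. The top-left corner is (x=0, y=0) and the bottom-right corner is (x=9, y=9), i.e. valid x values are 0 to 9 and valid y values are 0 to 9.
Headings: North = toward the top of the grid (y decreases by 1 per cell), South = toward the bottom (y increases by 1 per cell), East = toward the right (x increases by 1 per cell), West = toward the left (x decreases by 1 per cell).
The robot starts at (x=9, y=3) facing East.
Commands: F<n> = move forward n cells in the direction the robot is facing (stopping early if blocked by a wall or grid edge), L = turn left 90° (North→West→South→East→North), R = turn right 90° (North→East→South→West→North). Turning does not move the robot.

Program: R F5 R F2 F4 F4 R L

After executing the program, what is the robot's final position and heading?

Start: (x=9, y=3), facing East
  R: turn right, now facing South
  F5: move forward 5, now at (x=9, y=8)
  R: turn right, now facing West
  F2: move forward 2, now at (x=7, y=8)
  F4: move forward 4, now at (x=3, y=8)
  F4: move forward 2/4 (blocked), now at (x=1, y=8)
  R: turn right, now facing North
  L: turn left, now facing West
Final: (x=1, y=8), facing West

Answer: Final position: (x=1, y=8), facing West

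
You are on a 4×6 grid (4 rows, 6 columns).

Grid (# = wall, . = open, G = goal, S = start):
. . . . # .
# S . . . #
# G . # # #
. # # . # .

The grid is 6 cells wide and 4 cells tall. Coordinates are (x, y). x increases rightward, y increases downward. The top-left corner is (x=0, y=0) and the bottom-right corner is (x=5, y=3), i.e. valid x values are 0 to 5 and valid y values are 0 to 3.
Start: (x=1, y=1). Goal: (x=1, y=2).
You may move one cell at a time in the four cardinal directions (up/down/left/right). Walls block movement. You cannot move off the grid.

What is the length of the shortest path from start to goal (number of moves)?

Answer: Shortest path length: 1

Derivation:
BFS from (x=1, y=1) until reaching (x=1, y=2):
  Distance 0: (x=1, y=1)
  Distance 1: (x=1, y=0), (x=2, y=1), (x=1, y=2)  <- goal reached here
One shortest path (1 moves): (x=1, y=1) -> (x=1, y=2)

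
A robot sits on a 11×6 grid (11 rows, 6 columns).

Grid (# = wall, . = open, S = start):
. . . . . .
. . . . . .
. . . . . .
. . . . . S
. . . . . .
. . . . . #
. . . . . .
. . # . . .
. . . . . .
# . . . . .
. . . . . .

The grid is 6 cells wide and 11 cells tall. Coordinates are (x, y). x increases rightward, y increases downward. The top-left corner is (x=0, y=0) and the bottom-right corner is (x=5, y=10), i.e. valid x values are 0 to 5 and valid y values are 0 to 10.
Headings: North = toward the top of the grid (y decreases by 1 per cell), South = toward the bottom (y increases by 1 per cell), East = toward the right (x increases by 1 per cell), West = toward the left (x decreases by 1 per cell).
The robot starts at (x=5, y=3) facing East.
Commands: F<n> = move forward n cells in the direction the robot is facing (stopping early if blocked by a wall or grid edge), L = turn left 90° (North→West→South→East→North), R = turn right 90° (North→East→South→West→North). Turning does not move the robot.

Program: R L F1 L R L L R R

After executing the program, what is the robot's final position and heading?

Start: (x=5, y=3), facing East
  R: turn right, now facing South
  L: turn left, now facing East
  F1: move forward 0/1 (blocked), now at (x=5, y=3)
  L: turn left, now facing North
  R: turn right, now facing East
  L: turn left, now facing North
  L: turn left, now facing West
  R: turn right, now facing North
  R: turn right, now facing East
Final: (x=5, y=3), facing East

Answer: Final position: (x=5, y=3), facing East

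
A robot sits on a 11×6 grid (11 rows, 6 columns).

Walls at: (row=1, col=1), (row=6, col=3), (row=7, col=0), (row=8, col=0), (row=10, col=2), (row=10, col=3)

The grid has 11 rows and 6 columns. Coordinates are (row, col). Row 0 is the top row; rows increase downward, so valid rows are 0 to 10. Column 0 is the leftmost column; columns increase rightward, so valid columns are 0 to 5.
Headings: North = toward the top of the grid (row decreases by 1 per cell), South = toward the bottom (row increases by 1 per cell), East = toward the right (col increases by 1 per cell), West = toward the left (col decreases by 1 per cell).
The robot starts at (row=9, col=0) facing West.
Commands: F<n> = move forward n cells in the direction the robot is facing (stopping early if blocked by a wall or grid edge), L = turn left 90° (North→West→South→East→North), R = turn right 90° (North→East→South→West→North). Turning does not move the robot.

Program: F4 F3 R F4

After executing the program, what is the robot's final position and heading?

Answer: Final position: (row=9, col=0), facing North

Derivation:
Start: (row=9, col=0), facing West
  F4: move forward 0/4 (blocked), now at (row=9, col=0)
  F3: move forward 0/3 (blocked), now at (row=9, col=0)
  R: turn right, now facing North
  F4: move forward 0/4 (blocked), now at (row=9, col=0)
Final: (row=9, col=0), facing North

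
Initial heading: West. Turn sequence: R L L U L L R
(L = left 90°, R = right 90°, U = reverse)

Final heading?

Answer: Final heading: West

Derivation:
Start: West
  R (right (90° clockwise)) -> North
  L (left (90° counter-clockwise)) -> West
  L (left (90° counter-clockwise)) -> South
  U (U-turn (180°)) -> North
  L (left (90° counter-clockwise)) -> West
  L (left (90° counter-clockwise)) -> South
  R (right (90° clockwise)) -> West
Final: West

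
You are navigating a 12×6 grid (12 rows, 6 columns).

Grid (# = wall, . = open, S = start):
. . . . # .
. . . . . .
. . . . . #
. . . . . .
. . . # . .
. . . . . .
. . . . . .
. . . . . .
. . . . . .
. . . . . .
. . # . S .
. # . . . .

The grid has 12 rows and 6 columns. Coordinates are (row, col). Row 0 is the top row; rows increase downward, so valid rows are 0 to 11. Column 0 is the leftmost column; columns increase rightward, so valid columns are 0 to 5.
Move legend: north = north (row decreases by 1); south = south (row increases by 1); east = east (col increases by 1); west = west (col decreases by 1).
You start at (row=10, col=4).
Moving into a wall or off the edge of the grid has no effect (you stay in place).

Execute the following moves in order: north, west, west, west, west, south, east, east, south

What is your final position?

Answer: Final position: (row=10, col=1)

Derivation:
Start: (row=10, col=4)
  north (north): (row=10, col=4) -> (row=9, col=4)
  west (west): (row=9, col=4) -> (row=9, col=3)
  west (west): (row=9, col=3) -> (row=9, col=2)
  west (west): (row=9, col=2) -> (row=9, col=1)
  west (west): (row=9, col=1) -> (row=9, col=0)
  south (south): (row=9, col=0) -> (row=10, col=0)
  east (east): (row=10, col=0) -> (row=10, col=1)
  east (east): blocked, stay at (row=10, col=1)
  south (south): blocked, stay at (row=10, col=1)
Final: (row=10, col=1)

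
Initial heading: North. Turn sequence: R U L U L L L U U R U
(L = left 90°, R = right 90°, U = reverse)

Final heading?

Answer: Final heading: North

Derivation:
Start: North
  R (right (90° clockwise)) -> East
  U (U-turn (180°)) -> West
  L (left (90° counter-clockwise)) -> South
  U (U-turn (180°)) -> North
  L (left (90° counter-clockwise)) -> West
  L (left (90° counter-clockwise)) -> South
  L (left (90° counter-clockwise)) -> East
  U (U-turn (180°)) -> West
  U (U-turn (180°)) -> East
  R (right (90° clockwise)) -> South
  U (U-turn (180°)) -> North
Final: North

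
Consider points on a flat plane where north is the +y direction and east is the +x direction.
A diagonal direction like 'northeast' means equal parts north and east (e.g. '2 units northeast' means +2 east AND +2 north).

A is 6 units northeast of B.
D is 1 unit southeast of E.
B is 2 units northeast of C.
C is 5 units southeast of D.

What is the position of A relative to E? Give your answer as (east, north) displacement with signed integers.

Answer: A is at (east=14, north=2) relative to E.

Derivation:
Place E at the origin (east=0, north=0).
  D is 1 unit southeast of E: delta (east=+1, north=-1); D at (east=1, north=-1).
  C is 5 units southeast of D: delta (east=+5, north=-5); C at (east=6, north=-6).
  B is 2 units northeast of C: delta (east=+2, north=+2); B at (east=8, north=-4).
  A is 6 units northeast of B: delta (east=+6, north=+6); A at (east=14, north=2).
Therefore A relative to E: (east=14, north=2).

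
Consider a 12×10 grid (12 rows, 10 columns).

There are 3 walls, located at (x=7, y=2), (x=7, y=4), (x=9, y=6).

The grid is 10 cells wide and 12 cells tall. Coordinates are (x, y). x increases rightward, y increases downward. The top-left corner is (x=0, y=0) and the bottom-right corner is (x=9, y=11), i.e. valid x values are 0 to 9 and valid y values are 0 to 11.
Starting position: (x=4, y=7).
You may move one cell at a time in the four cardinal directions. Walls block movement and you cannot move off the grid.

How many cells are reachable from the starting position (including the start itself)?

BFS flood-fill from (x=4, y=7):
  Distance 0: (x=4, y=7)
  Distance 1: (x=4, y=6), (x=3, y=7), (x=5, y=7), (x=4, y=8)
  Distance 2: (x=4, y=5), (x=3, y=6), (x=5, y=6), (x=2, y=7), (x=6, y=7), (x=3, y=8), (x=5, y=8), (x=4, y=9)
  Distance 3: (x=4, y=4), (x=3, y=5), (x=5, y=5), (x=2, y=6), (x=6, y=6), (x=1, y=7), (x=7, y=7), (x=2, y=8), (x=6, y=8), (x=3, y=9), (x=5, y=9), (x=4, y=10)
  Distance 4: (x=4, y=3), (x=3, y=4), (x=5, y=4), (x=2, y=5), (x=6, y=5), (x=1, y=6), (x=7, y=6), (x=0, y=7), (x=8, y=7), (x=1, y=8), (x=7, y=8), (x=2, y=9), (x=6, y=9), (x=3, y=10), (x=5, y=10), (x=4, y=11)
  Distance 5: (x=4, y=2), (x=3, y=3), (x=5, y=3), (x=2, y=4), (x=6, y=4), (x=1, y=5), (x=7, y=5), (x=0, y=6), (x=8, y=6), (x=9, y=7), (x=0, y=8), (x=8, y=8), (x=1, y=9), (x=7, y=9), (x=2, y=10), (x=6, y=10), (x=3, y=11), (x=5, y=11)
  Distance 6: (x=4, y=1), (x=3, y=2), (x=5, y=2), (x=2, y=3), (x=6, y=3), (x=1, y=4), (x=0, y=5), (x=8, y=5), (x=9, y=8), (x=0, y=9), (x=8, y=9), (x=1, y=10), (x=7, y=10), (x=2, y=11), (x=6, y=11)
  Distance 7: (x=4, y=0), (x=3, y=1), (x=5, y=1), (x=2, y=2), (x=6, y=2), (x=1, y=3), (x=7, y=3), (x=0, y=4), (x=8, y=4), (x=9, y=5), (x=9, y=9), (x=0, y=10), (x=8, y=10), (x=1, y=11), (x=7, y=11)
  Distance 8: (x=3, y=0), (x=5, y=0), (x=2, y=1), (x=6, y=1), (x=1, y=2), (x=0, y=3), (x=8, y=3), (x=9, y=4), (x=9, y=10), (x=0, y=11), (x=8, y=11)
  Distance 9: (x=2, y=0), (x=6, y=0), (x=1, y=1), (x=7, y=1), (x=0, y=2), (x=8, y=2), (x=9, y=3), (x=9, y=11)
  Distance 10: (x=1, y=0), (x=7, y=0), (x=0, y=1), (x=8, y=1), (x=9, y=2)
  Distance 11: (x=0, y=0), (x=8, y=0), (x=9, y=1)
  Distance 12: (x=9, y=0)
Total reachable: 117 (grid has 117 open cells total)

Answer: Reachable cells: 117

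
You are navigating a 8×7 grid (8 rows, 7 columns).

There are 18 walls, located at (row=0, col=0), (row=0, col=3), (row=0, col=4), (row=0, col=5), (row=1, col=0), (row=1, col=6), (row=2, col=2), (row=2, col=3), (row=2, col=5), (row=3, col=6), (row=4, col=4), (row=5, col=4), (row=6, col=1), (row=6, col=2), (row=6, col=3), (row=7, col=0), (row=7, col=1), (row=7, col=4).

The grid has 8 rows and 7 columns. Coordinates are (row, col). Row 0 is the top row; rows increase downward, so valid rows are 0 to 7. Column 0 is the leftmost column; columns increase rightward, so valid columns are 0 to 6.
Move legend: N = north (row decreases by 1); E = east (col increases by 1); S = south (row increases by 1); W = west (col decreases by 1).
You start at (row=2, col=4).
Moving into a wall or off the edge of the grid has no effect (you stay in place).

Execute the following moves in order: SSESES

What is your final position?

Start: (row=2, col=4)
  S (south): (row=2, col=4) -> (row=3, col=4)
  S (south): blocked, stay at (row=3, col=4)
  E (east): (row=3, col=4) -> (row=3, col=5)
  S (south): (row=3, col=5) -> (row=4, col=5)
  E (east): (row=4, col=5) -> (row=4, col=6)
  S (south): (row=4, col=6) -> (row=5, col=6)
Final: (row=5, col=6)

Answer: Final position: (row=5, col=6)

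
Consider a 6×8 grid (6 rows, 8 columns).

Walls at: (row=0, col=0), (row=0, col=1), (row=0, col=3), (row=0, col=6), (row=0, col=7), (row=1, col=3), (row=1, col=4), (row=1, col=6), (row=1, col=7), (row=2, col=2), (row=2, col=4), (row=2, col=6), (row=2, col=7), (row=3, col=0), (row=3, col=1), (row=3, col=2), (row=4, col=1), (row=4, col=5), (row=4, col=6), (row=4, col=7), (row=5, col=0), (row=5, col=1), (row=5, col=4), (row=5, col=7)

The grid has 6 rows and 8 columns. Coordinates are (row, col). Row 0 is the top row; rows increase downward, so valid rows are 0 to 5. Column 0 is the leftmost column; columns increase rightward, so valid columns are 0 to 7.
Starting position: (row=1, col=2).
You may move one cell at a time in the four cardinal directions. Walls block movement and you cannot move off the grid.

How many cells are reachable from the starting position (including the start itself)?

Answer: Reachable cells: 6

Derivation:
BFS flood-fill from (row=1, col=2):
  Distance 0: (row=1, col=2)
  Distance 1: (row=0, col=2), (row=1, col=1)
  Distance 2: (row=1, col=0), (row=2, col=1)
  Distance 3: (row=2, col=0)
Total reachable: 6 (grid has 24 open cells total)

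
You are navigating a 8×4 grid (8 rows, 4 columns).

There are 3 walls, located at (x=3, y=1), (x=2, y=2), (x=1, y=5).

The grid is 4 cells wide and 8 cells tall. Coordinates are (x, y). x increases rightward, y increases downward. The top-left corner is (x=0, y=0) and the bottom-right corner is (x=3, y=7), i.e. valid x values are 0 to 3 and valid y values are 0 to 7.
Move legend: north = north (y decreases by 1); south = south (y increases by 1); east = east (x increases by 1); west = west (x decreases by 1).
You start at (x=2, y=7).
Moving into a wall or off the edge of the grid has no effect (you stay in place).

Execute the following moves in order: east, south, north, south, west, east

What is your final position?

Start: (x=2, y=7)
  east (east): (x=2, y=7) -> (x=3, y=7)
  south (south): blocked, stay at (x=3, y=7)
  north (north): (x=3, y=7) -> (x=3, y=6)
  south (south): (x=3, y=6) -> (x=3, y=7)
  west (west): (x=3, y=7) -> (x=2, y=7)
  east (east): (x=2, y=7) -> (x=3, y=7)
Final: (x=3, y=7)

Answer: Final position: (x=3, y=7)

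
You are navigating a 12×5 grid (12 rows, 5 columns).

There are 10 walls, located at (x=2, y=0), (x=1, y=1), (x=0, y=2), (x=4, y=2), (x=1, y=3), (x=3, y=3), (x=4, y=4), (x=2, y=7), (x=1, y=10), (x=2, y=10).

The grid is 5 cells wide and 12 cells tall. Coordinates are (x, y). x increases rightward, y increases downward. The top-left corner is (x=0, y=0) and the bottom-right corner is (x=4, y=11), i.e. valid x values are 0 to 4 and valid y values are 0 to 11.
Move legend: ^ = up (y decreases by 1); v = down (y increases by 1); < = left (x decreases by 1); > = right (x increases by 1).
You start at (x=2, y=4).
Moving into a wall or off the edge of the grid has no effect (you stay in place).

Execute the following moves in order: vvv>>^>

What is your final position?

Answer: Final position: (x=4, y=5)

Derivation:
Start: (x=2, y=4)
  v (down): (x=2, y=4) -> (x=2, y=5)
  v (down): (x=2, y=5) -> (x=2, y=6)
  v (down): blocked, stay at (x=2, y=6)
  > (right): (x=2, y=6) -> (x=3, y=6)
  > (right): (x=3, y=6) -> (x=4, y=6)
  ^ (up): (x=4, y=6) -> (x=4, y=5)
  > (right): blocked, stay at (x=4, y=5)
Final: (x=4, y=5)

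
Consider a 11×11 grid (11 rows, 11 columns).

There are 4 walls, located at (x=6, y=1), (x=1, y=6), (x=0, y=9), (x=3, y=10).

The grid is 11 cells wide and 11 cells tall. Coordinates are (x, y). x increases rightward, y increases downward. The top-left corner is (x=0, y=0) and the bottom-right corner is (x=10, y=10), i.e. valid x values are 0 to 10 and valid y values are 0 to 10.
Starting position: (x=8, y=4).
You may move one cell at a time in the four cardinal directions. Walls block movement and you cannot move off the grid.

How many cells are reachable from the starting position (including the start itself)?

BFS flood-fill from (x=8, y=4):
  Distance 0: (x=8, y=4)
  Distance 1: (x=8, y=3), (x=7, y=4), (x=9, y=4), (x=8, y=5)
  Distance 2: (x=8, y=2), (x=7, y=3), (x=9, y=3), (x=6, y=4), (x=10, y=4), (x=7, y=5), (x=9, y=5), (x=8, y=6)
  Distance 3: (x=8, y=1), (x=7, y=2), (x=9, y=2), (x=6, y=3), (x=10, y=3), (x=5, y=4), (x=6, y=5), (x=10, y=5), (x=7, y=6), (x=9, y=6), (x=8, y=7)
  Distance 4: (x=8, y=0), (x=7, y=1), (x=9, y=1), (x=6, y=2), (x=10, y=2), (x=5, y=3), (x=4, y=4), (x=5, y=5), (x=6, y=6), (x=10, y=6), (x=7, y=7), (x=9, y=7), (x=8, y=8)
  Distance 5: (x=7, y=0), (x=9, y=0), (x=10, y=1), (x=5, y=2), (x=4, y=3), (x=3, y=4), (x=4, y=5), (x=5, y=6), (x=6, y=7), (x=10, y=7), (x=7, y=8), (x=9, y=8), (x=8, y=9)
  Distance 6: (x=6, y=0), (x=10, y=0), (x=5, y=1), (x=4, y=2), (x=3, y=3), (x=2, y=4), (x=3, y=5), (x=4, y=6), (x=5, y=7), (x=6, y=8), (x=10, y=8), (x=7, y=9), (x=9, y=9), (x=8, y=10)
  Distance 7: (x=5, y=0), (x=4, y=1), (x=3, y=2), (x=2, y=3), (x=1, y=4), (x=2, y=5), (x=3, y=6), (x=4, y=7), (x=5, y=8), (x=6, y=9), (x=10, y=9), (x=7, y=10), (x=9, y=10)
  Distance 8: (x=4, y=0), (x=3, y=1), (x=2, y=2), (x=1, y=3), (x=0, y=4), (x=1, y=5), (x=2, y=6), (x=3, y=7), (x=4, y=8), (x=5, y=9), (x=6, y=10), (x=10, y=10)
  Distance 9: (x=3, y=0), (x=2, y=1), (x=1, y=2), (x=0, y=3), (x=0, y=5), (x=2, y=7), (x=3, y=8), (x=4, y=9), (x=5, y=10)
  Distance 10: (x=2, y=0), (x=1, y=1), (x=0, y=2), (x=0, y=6), (x=1, y=7), (x=2, y=8), (x=3, y=9), (x=4, y=10)
  Distance 11: (x=1, y=0), (x=0, y=1), (x=0, y=7), (x=1, y=8), (x=2, y=9)
  Distance 12: (x=0, y=0), (x=0, y=8), (x=1, y=9), (x=2, y=10)
  Distance 13: (x=1, y=10)
  Distance 14: (x=0, y=10)
Total reachable: 117 (grid has 117 open cells total)

Answer: Reachable cells: 117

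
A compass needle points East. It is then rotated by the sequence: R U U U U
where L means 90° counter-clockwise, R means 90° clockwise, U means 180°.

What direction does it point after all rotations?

Start: East
  R (right (90° clockwise)) -> South
  U (U-turn (180°)) -> North
  U (U-turn (180°)) -> South
  U (U-turn (180°)) -> North
  U (U-turn (180°)) -> South
Final: South

Answer: Final heading: South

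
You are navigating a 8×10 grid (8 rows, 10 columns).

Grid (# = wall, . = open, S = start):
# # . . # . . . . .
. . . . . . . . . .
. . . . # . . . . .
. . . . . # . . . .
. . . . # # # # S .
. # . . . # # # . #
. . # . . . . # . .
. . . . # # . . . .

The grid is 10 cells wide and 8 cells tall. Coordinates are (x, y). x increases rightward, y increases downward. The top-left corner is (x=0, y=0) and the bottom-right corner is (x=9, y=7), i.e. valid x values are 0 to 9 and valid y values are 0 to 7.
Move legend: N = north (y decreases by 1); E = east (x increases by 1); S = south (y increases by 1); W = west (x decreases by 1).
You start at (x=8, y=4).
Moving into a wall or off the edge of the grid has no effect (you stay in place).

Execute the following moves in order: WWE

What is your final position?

Start: (x=8, y=4)
  W (west): blocked, stay at (x=8, y=4)
  W (west): blocked, stay at (x=8, y=4)
  E (east): (x=8, y=4) -> (x=9, y=4)
Final: (x=9, y=4)

Answer: Final position: (x=9, y=4)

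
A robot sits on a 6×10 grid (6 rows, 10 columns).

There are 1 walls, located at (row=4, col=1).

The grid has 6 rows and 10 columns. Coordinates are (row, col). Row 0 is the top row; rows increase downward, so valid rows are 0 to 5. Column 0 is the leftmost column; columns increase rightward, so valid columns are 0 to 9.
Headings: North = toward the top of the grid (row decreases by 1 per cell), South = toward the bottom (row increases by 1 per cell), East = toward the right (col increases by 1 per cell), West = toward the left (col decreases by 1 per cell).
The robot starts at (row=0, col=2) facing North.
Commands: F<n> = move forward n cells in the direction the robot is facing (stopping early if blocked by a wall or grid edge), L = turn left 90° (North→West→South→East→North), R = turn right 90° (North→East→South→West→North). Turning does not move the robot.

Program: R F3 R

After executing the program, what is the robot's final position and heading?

Answer: Final position: (row=0, col=5), facing South

Derivation:
Start: (row=0, col=2), facing North
  R: turn right, now facing East
  F3: move forward 3, now at (row=0, col=5)
  R: turn right, now facing South
Final: (row=0, col=5), facing South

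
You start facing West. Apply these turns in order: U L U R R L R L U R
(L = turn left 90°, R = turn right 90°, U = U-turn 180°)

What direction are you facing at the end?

Answer: Final heading: South

Derivation:
Start: West
  U (U-turn (180°)) -> East
  L (left (90° counter-clockwise)) -> North
  U (U-turn (180°)) -> South
  R (right (90° clockwise)) -> West
  R (right (90° clockwise)) -> North
  L (left (90° counter-clockwise)) -> West
  R (right (90° clockwise)) -> North
  L (left (90° counter-clockwise)) -> West
  U (U-turn (180°)) -> East
  R (right (90° clockwise)) -> South
Final: South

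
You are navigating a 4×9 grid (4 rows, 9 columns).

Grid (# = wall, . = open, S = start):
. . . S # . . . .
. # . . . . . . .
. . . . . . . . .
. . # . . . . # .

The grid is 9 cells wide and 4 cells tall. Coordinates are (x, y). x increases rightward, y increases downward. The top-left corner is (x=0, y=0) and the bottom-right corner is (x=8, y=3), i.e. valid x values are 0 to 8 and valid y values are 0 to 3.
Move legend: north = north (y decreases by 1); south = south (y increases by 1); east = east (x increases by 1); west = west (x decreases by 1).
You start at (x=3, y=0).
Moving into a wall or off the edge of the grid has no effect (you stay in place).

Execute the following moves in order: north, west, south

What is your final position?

Start: (x=3, y=0)
  north (north): blocked, stay at (x=3, y=0)
  west (west): (x=3, y=0) -> (x=2, y=0)
  south (south): (x=2, y=0) -> (x=2, y=1)
Final: (x=2, y=1)

Answer: Final position: (x=2, y=1)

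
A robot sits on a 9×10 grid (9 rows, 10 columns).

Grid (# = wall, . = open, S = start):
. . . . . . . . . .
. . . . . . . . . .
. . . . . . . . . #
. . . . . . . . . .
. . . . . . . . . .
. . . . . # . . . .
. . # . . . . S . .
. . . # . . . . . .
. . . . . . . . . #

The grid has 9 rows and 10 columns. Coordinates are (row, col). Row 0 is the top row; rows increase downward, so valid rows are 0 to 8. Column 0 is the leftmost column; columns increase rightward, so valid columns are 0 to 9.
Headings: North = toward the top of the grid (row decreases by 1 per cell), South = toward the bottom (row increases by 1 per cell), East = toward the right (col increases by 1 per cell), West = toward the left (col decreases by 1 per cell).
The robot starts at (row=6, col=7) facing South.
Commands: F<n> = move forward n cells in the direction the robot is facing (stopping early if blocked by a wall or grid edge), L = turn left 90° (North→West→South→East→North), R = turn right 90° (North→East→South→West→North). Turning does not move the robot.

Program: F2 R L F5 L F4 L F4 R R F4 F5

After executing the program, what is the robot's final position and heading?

Answer: Final position: (row=8, col=8), facing South

Derivation:
Start: (row=6, col=7), facing South
  F2: move forward 2, now at (row=8, col=7)
  R: turn right, now facing West
  L: turn left, now facing South
  F5: move forward 0/5 (blocked), now at (row=8, col=7)
  L: turn left, now facing East
  F4: move forward 1/4 (blocked), now at (row=8, col=8)
  L: turn left, now facing North
  F4: move forward 4, now at (row=4, col=8)
  R: turn right, now facing East
  R: turn right, now facing South
  F4: move forward 4, now at (row=8, col=8)
  F5: move forward 0/5 (blocked), now at (row=8, col=8)
Final: (row=8, col=8), facing South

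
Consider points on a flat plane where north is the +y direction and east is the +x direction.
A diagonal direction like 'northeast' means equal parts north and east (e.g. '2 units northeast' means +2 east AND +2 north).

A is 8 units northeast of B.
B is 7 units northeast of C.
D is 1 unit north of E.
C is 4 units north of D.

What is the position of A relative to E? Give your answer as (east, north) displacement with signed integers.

Place E at the origin (east=0, north=0).
  D is 1 unit north of E: delta (east=+0, north=+1); D at (east=0, north=1).
  C is 4 units north of D: delta (east=+0, north=+4); C at (east=0, north=5).
  B is 7 units northeast of C: delta (east=+7, north=+7); B at (east=7, north=12).
  A is 8 units northeast of B: delta (east=+8, north=+8); A at (east=15, north=20).
Therefore A relative to E: (east=15, north=20).

Answer: A is at (east=15, north=20) relative to E.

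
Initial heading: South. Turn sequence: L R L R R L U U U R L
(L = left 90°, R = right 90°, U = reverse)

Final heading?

Start: South
  L (left (90° counter-clockwise)) -> East
  R (right (90° clockwise)) -> South
  L (left (90° counter-clockwise)) -> East
  R (right (90° clockwise)) -> South
  R (right (90° clockwise)) -> West
  L (left (90° counter-clockwise)) -> South
  U (U-turn (180°)) -> North
  U (U-turn (180°)) -> South
  U (U-turn (180°)) -> North
  R (right (90° clockwise)) -> East
  L (left (90° counter-clockwise)) -> North
Final: North

Answer: Final heading: North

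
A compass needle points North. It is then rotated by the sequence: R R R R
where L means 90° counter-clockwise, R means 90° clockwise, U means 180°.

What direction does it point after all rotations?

Answer: Final heading: North

Derivation:
Start: North
  R (right (90° clockwise)) -> East
  R (right (90° clockwise)) -> South
  R (right (90° clockwise)) -> West
  R (right (90° clockwise)) -> North
Final: North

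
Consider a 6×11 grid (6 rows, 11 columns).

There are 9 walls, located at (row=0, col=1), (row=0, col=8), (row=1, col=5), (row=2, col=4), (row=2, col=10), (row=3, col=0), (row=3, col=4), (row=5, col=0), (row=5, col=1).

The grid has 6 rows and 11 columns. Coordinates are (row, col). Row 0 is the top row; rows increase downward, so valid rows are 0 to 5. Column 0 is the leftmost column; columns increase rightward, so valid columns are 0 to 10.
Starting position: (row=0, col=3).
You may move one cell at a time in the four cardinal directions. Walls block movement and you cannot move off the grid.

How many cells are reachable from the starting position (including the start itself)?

BFS flood-fill from (row=0, col=3):
  Distance 0: (row=0, col=3)
  Distance 1: (row=0, col=2), (row=0, col=4), (row=1, col=3)
  Distance 2: (row=0, col=5), (row=1, col=2), (row=1, col=4), (row=2, col=3)
  Distance 3: (row=0, col=6), (row=1, col=1), (row=2, col=2), (row=3, col=3)
  Distance 4: (row=0, col=7), (row=1, col=0), (row=1, col=6), (row=2, col=1), (row=3, col=2), (row=4, col=3)
  Distance 5: (row=0, col=0), (row=1, col=7), (row=2, col=0), (row=2, col=6), (row=3, col=1), (row=4, col=2), (row=4, col=4), (row=5, col=3)
  Distance 6: (row=1, col=8), (row=2, col=5), (row=2, col=7), (row=3, col=6), (row=4, col=1), (row=4, col=5), (row=5, col=2), (row=5, col=4)
  Distance 7: (row=1, col=9), (row=2, col=8), (row=3, col=5), (row=3, col=7), (row=4, col=0), (row=4, col=6), (row=5, col=5)
  Distance 8: (row=0, col=9), (row=1, col=10), (row=2, col=9), (row=3, col=8), (row=4, col=7), (row=5, col=6)
  Distance 9: (row=0, col=10), (row=3, col=9), (row=4, col=8), (row=5, col=7)
  Distance 10: (row=3, col=10), (row=4, col=9), (row=5, col=8)
  Distance 11: (row=4, col=10), (row=5, col=9)
  Distance 12: (row=5, col=10)
Total reachable: 57 (grid has 57 open cells total)

Answer: Reachable cells: 57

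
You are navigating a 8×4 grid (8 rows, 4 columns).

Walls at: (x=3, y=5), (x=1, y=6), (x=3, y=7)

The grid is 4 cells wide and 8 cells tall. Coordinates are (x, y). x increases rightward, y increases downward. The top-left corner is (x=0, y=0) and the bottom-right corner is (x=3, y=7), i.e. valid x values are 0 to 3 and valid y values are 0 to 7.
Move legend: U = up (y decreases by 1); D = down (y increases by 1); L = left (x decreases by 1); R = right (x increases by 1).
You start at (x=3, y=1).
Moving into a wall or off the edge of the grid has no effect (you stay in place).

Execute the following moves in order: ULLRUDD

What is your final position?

Answer: Final position: (x=2, y=2)

Derivation:
Start: (x=3, y=1)
  U (up): (x=3, y=1) -> (x=3, y=0)
  L (left): (x=3, y=0) -> (x=2, y=0)
  L (left): (x=2, y=0) -> (x=1, y=0)
  R (right): (x=1, y=0) -> (x=2, y=0)
  U (up): blocked, stay at (x=2, y=0)
  D (down): (x=2, y=0) -> (x=2, y=1)
  D (down): (x=2, y=1) -> (x=2, y=2)
Final: (x=2, y=2)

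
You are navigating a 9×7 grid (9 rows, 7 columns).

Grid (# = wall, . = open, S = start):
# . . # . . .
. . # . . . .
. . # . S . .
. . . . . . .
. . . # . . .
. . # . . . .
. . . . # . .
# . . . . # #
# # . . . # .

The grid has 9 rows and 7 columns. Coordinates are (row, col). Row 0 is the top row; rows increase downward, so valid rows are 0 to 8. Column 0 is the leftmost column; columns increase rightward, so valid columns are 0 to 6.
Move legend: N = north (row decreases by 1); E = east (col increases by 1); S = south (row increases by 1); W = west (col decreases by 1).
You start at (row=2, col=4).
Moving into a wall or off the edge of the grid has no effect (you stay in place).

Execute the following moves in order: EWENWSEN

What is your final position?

Answer: Final position: (row=1, col=5)

Derivation:
Start: (row=2, col=4)
  E (east): (row=2, col=4) -> (row=2, col=5)
  W (west): (row=2, col=5) -> (row=2, col=4)
  E (east): (row=2, col=4) -> (row=2, col=5)
  N (north): (row=2, col=5) -> (row=1, col=5)
  W (west): (row=1, col=5) -> (row=1, col=4)
  S (south): (row=1, col=4) -> (row=2, col=4)
  E (east): (row=2, col=4) -> (row=2, col=5)
  N (north): (row=2, col=5) -> (row=1, col=5)
Final: (row=1, col=5)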